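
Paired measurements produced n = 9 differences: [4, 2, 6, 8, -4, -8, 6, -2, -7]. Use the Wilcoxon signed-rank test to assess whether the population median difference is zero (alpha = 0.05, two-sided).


Step 1: Drop any zero differences (none here) and take |d_i|.
|d| = [4, 2, 6, 8, 4, 8, 6, 2, 7]
Step 2: Midrank |d_i| (ties get averaged ranks).
ranks: |4|->3.5, |2|->1.5, |6|->5.5, |8|->8.5, |4|->3.5, |8|->8.5, |6|->5.5, |2|->1.5, |7|->7
Step 3: Attach original signs; sum ranks with positive sign and with negative sign.
W+ = 3.5 + 1.5 + 5.5 + 8.5 + 5.5 = 24.5
W- = 3.5 + 8.5 + 1.5 + 7 = 20.5
(Check: W+ + W- = 45 should equal n(n+1)/2 = 45.)
Step 4: Test statistic W = min(W+, W-) = 20.5.
Step 5: Ties in |d|, so use the tie-corrected normal approximation.
        E[W] = n(n+1)/4 = 9*10/4 = 22.5.
        Tie groups: |d|=2 (t=2), |d|=4 (t=2), |d|=6 (t=2), |d|=8 (t=2); sum(t^3 - t) = 24.
        Var[W] = n(n+1)(2n+1)/24 - sum(t^3-t)/48 = 1710/24 - 24/48 = 70.75.
        z = (W - E[W]) / sqrt(Var[W]) = (20.5 - 22.5) / 8.4113 = -0.2378.
        Two-sided p = 2*Phi(z) = 0.812055.
Step 6: alpha = 0.05. fail to reject H0.

W+ = 24.5, W- = 20.5, W = min = 20.5, p = 0.812055, fail to reject H0.


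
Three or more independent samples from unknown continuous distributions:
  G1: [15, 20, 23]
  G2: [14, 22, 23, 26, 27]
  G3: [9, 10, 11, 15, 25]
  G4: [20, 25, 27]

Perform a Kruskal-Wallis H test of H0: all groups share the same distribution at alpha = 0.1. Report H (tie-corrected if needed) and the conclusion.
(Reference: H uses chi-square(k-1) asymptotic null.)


Step 1: Combine all N = 16 observations and assign midranks.
sorted (value, group, rank): (9,G3,1), (10,G3,2), (11,G3,3), (14,G2,4), (15,G1,5.5), (15,G3,5.5), (20,G1,7.5), (20,G4,7.5), (22,G2,9), (23,G1,10.5), (23,G2,10.5), (25,G3,12.5), (25,G4,12.5), (26,G2,14), (27,G2,15.5), (27,G4,15.5)
Step 2: Sum ranks within each group.
R_1 = 23.5 (n_1 = 3)
R_2 = 53 (n_2 = 5)
R_3 = 24 (n_3 = 5)
R_4 = 35.5 (n_4 = 3)
Step 3: H = 12/(N(N+1)) * sum(R_i^2/n_i) - 3(N+1)
     = 12/(16*17) * (23.5^2/3 + 53^2/5 + 24^2/5 + 35.5^2/3) - 3*17
     = 0.044118 * 1281.17 - 51
     = 5.522059.
Step 4: Ties present; correction factor C = 1 - 30/(16^3 - 16) = 0.992647. Corrected H = 5.522059 / 0.992647 = 5.562963.
Step 5: Under H0, H ~ chi^2(3); p-value = 0.134921.
Step 6: alpha = 0.1. fail to reject H0.

H = 5.5630, df = 3, p = 0.134921, fail to reject H0.


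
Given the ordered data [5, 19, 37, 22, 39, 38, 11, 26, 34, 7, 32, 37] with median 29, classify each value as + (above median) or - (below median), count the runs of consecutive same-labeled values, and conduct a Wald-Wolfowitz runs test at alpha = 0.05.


Step 1: Compute median = 29; label A = above, B = below.
Labels in order: BBABAABBABAA  (n_A = 6, n_B = 6)
Step 2: Count runs R = 8.
Step 3: Under H0 (random ordering), E[R] = 2*n_A*n_B/(n_A+n_B) + 1 = 2*6*6/12 + 1 = 7.0000.
        Var[R] = 2*n_A*n_B*(2*n_A*n_B - n_A - n_B) / ((n_A+n_B)^2 * (n_A+n_B-1)) = 4320/1584 = 2.7273.
        SD[R] = 1.6514.
Step 4: Continuity-corrected z = (R - 0.5 - E[R]) / SD[R] = (8 - 0.5 - 7.0000) / 1.6514 = 0.3028.
Step 5: Two-sided p-value via normal approximation = 2*(1 - Phi(|z|)) = 0.762069.
Step 6: alpha = 0.05. fail to reject H0.

R = 8, z = 0.3028, p = 0.762069, fail to reject H0.


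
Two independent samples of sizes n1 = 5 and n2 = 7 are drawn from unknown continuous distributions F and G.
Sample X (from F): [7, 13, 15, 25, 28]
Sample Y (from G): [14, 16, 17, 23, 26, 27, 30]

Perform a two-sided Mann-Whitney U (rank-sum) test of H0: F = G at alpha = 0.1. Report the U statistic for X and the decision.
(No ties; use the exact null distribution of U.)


Step 1: Combine and sort all 12 observations; assign midranks.
sorted (value, group): (7,X), (13,X), (14,Y), (15,X), (16,Y), (17,Y), (23,Y), (25,X), (26,Y), (27,Y), (28,X), (30,Y)
ranks: 7->1, 13->2, 14->3, 15->4, 16->5, 17->6, 23->7, 25->8, 26->9, 27->10, 28->11, 30->12
Step 2: Rank sum for X: R1 = 1 + 2 + 4 + 8 + 11 = 26.
Step 3: U_X = R1 - n1(n1+1)/2 = 26 - 5*6/2 = 26 - 15 = 11.
       U_Y = n1*n2 - U_X = 35 - 11 = 24.
Step 4: No ties, so the exact null distribution of U (based on enumerating the C(12,5) = 792 equally likely rank assignments) gives the two-sided p-value.
Step 5: p-value = 0.343434; compare to alpha = 0.1. fail to reject H0.

U_X = 11, p = 0.343434, fail to reject H0 at alpha = 0.1.


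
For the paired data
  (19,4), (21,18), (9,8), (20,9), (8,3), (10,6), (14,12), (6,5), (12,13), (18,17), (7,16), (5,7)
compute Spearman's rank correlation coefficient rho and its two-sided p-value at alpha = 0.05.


Step 1: Rank x and y separately (midranks; no ties here).
rank(x): 19->10, 21->12, 9->5, 20->11, 8->4, 10->6, 14->8, 6->2, 12->7, 18->9, 7->3, 5->1
rank(y): 4->2, 18->12, 8->6, 9->7, 3->1, 6->4, 12->8, 5->3, 13->9, 17->11, 16->10, 7->5
Step 2: d_i = R_x(i) - R_y(i); compute d_i^2.
  (10-2)^2=64, (12-12)^2=0, (5-6)^2=1, (11-7)^2=16, (4-1)^2=9, (6-4)^2=4, (8-8)^2=0, (2-3)^2=1, (7-9)^2=4, (9-11)^2=4, (3-10)^2=49, (1-5)^2=16
sum(d^2) = 168.
Step 3: rho = 1 - 6*168 / (12*(12^2 - 1)) = 1 - 1008/1716 = 0.412587.
Step 4: Under H0, t = rho * sqrt((n-2)/(1-rho^2)) = 1.4323 ~ t(10).
Step 5: Two-sided p-value from the t-distribution with 10 df = 0.182564.
Step 6: alpha = 0.05. fail to reject H0.

rho = 0.4126, p = 0.182564, fail to reject H0 at alpha = 0.05.


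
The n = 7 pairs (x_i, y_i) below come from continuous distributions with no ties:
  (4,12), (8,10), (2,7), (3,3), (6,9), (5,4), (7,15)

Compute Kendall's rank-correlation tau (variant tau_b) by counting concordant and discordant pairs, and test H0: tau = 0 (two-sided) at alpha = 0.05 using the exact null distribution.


Step 1: Enumerate the 21 unordered pairs (i,j) with i<j and classify each by sign(x_j-x_i) * sign(y_j-y_i).
  (1,2):dx=+4,dy=-2->D; (1,3):dx=-2,dy=-5->C; (1,4):dx=-1,dy=-9->C; (1,5):dx=+2,dy=-3->D
  (1,6):dx=+1,dy=-8->D; (1,7):dx=+3,dy=+3->C; (2,3):dx=-6,dy=-3->C; (2,4):dx=-5,dy=-7->C
  (2,5):dx=-2,dy=-1->C; (2,6):dx=-3,dy=-6->C; (2,7):dx=-1,dy=+5->D; (3,4):dx=+1,dy=-4->D
  (3,5):dx=+4,dy=+2->C; (3,6):dx=+3,dy=-3->D; (3,7):dx=+5,dy=+8->C; (4,5):dx=+3,dy=+6->C
  (4,6):dx=+2,dy=+1->C; (4,7):dx=+4,dy=+12->C; (5,6):dx=-1,dy=-5->C; (5,7):dx=+1,dy=+6->C
  (6,7):dx=+2,dy=+11->C
Step 2: C = 15, D = 6, total pairs = 21.
Step 3: tau = (C - D)/(n(n-1)/2) = (15 - 6)/21 = 0.428571.
Step 4: Exact two-sided p-value (enumerate n! = 5040 permutations of y under H0): p = 0.238889.
Step 5: alpha = 0.05. fail to reject H0.

tau_b = 0.4286 (C=15, D=6), p = 0.238889, fail to reject H0.


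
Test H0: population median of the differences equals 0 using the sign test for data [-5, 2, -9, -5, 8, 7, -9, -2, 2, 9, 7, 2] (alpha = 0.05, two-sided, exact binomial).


Step 1: Discard zero differences. Original n = 12; n_eff = number of nonzero differences = 12.
Nonzero differences (with sign): -5, +2, -9, -5, +8, +7, -9, -2, +2, +9, +7, +2
Step 2: Count signs: positive = 7, negative = 5.
Step 3: Under H0: P(positive) = 0.5, so the number of positives S ~ Bin(12, 0.5).
Step 4: Two-sided exact p-value = sum of Bin(12,0.5) probabilities at or below the observed probability = 0.774414.
Step 5: alpha = 0.05. fail to reject H0.

n_eff = 12, pos = 7, neg = 5, p = 0.774414, fail to reject H0.


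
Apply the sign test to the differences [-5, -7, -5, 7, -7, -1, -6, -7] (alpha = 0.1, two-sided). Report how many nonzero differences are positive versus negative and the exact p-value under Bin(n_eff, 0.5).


Step 1: Discard zero differences. Original n = 8; n_eff = number of nonzero differences = 8.
Nonzero differences (with sign): -5, -7, -5, +7, -7, -1, -6, -7
Step 2: Count signs: positive = 1, negative = 7.
Step 3: Under H0: P(positive) = 0.5, so the number of positives S ~ Bin(8, 0.5).
Step 4: Two-sided exact p-value = sum of Bin(8,0.5) probabilities at or below the observed probability = 0.070312.
Step 5: alpha = 0.1. reject H0.

n_eff = 8, pos = 1, neg = 7, p = 0.070312, reject H0.


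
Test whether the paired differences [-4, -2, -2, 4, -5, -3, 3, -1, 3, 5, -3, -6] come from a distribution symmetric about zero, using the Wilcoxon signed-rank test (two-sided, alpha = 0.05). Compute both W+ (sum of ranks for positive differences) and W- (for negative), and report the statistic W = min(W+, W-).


Step 1: Drop any zero differences (none here) and take |d_i|.
|d| = [4, 2, 2, 4, 5, 3, 3, 1, 3, 5, 3, 6]
Step 2: Midrank |d_i| (ties get averaged ranks).
ranks: |4|->8.5, |2|->2.5, |2|->2.5, |4|->8.5, |5|->10.5, |3|->5.5, |3|->5.5, |1|->1, |3|->5.5, |5|->10.5, |3|->5.5, |6|->12
Step 3: Attach original signs; sum ranks with positive sign and with negative sign.
W+ = 8.5 + 5.5 + 5.5 + 10.5 = 30
W- = 8.5 + 2.5 + 2.5 + 10.5 + 5.5 + 1 + 5.5 + 12 = 48
(Check: W+ + W- = 78 should equal n(n+1)/2 = 78.)
Step 4: Test statistic W = min(W+, W-) = 30.
Step 5: Ties in |d|, so use the tie-corrected normal approximation.
        E[W] = n(n+1)/4 = 12*13/4 = 39.
        Tie groups: |d|=2 (t=2), |d|=3 (t=4), |d|=4 (t=2), |d|=5 (t=2); sum(t^3 - t) = 78.
        Var[W] = n(n+1)(2n+1)/24 - sum(t^3-t)/48 = 3900/24 - 78/48 = 160.875.
        z = (W - E[W]) / sqrt(Var[W]) = (30 - 39) / 12.6837 = -0.7096.
        Two-sided p = 2*Phi(z) = 0.477968.
Step 6: alpha = 0.05. fail to reject H0.

W+ = 30, W- = 48, W = min = 30, p = 0.477968, fail to reject H0.


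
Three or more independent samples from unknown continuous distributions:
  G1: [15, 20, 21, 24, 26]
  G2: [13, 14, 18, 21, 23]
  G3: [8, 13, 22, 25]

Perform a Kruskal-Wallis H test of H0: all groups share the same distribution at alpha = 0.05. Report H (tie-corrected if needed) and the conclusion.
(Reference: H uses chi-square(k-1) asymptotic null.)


Step 1: Combine all N = 14 observations and assign midranks.
sorted (value, group, rank): (8,G3,1), (13,G2,2.5), (13,G3,2.5), (14,G2,4), (15,G1,5), (18,G2,6), (20,G1,7), (21,G1,8.5), (21,G2,8.5), (22,G3,10), (23,G2,11), (24,G1,12), (25,G3,13), (26,G1,14)
Step 2: Sum ranks within each group.
R_1 = 46.5 (n_1 = 5)
R_2 = 32 (n_2 = 5)
R_3 = 26.5 (n_3 = 4)
Step 3: H = 12/(N(N+1)) * sum(R_i^2/n_i) - 3(N+1)
     = 12/(14*15) * (46.5^2/5 + 32^2/5 + 26.5^2/4) - 3*15
     = 0.057143 * 812.812 - 45
     = 1.446429.
Step 4: Ties present; correction factor C = 1 - 12/(14^3 - 14) = 0.995604. Corrected H = 1.446429 / 0.995604 = 1.452815.
Step 5: Under H0, H ~ chi^2(2); p-value = 0.483643.
Step 6: alpha = 0.05. fail to reject H0.

H = 1.4528, df = 2, p = 0.483643, fail to reject H0.


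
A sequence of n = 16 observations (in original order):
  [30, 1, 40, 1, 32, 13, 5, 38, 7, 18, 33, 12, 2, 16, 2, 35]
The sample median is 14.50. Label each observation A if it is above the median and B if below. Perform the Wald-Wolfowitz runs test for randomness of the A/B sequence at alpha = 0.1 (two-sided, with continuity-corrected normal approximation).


Step 1: Compute median = 14.50; label A = above, B = below.
Labels in order: ABABABBABAABBABA  (n_A = 8, n_B = 8)
Step 2: Count runs R = 13.
Step 3: Under H0 (random ordering), E[R] = 2*n_A*n_B/(n_A+n_B) + 1 = 2*8*8/16 + 1 = 9.0000.
        Var[R] = 2*n_A*n_B*(2*n_A*n_B - n_A - n_B) / ((n_A+n_B)^2 * (n_A+n_B-1)) = 14336/3840 = 3.7333.
        SD[R] = 1.9322.
Step 4: Continuity-corrected z = (R - 0.5 - E[R]) / SD[R] = (13 - 0.5 - 9.0000) / 1.9322 = 1.8114.
Step 5: Two-sided p-value via normal approximation = 2*(1 - Phi(|z|)) = 0.070076.
Step 6: alpha = 0.1. reject H0.

R = 13, z = 1.8114, p = 0.070076, reject H0.


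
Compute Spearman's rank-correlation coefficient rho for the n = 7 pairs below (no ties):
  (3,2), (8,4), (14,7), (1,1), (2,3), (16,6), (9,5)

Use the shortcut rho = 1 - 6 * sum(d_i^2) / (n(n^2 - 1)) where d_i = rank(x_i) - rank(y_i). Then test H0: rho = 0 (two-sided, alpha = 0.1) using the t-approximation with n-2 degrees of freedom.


Step 1: Rank x and y separately (midranks; no ties here).
rank(x): 3->3, 8->4, 14->6, 1->1, 2->2, 16->7, 9->5
rank(y): 2->2, 4->4, 7->7, 1->1, 3->3, 6->6, 5->5
Step 2: d_i = R_x(i) - R_y(i); compute d_i^2.
  (3-2)^2=1, (4-4)^2=0, (6-7)^2=1, (1-1)^2=0, (2-3)^2=1, (7-6)^2=1, (5-5)^2=0
sum(d^2) = 4.
Step 3: rho = 1 - 6*4 / (7*(7^2 - 1)) = 1 - 24/336 = 0.928571.
Step 4: Under H0, t = rho * sqrt((n-2)/(1-rho^2)) = 5.5943 ~ t(5).
Step 5: Two-sided p-value from the t-distribution with 5 df = 0.002519.
Step 6: alpha = 0.1. reject H0.

rho = 0.9286, p = 0.002519, reject H0 at alpha = 0.1.


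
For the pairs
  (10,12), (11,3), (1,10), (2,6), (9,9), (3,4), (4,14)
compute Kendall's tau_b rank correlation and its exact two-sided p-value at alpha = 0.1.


Step 1: Enumerate the 21 unordered pairs (i,j) with i<j and classify each by sign(x_j-x_i) * sign(y_j-y_i).
  (1,2):dx=+1,dy=-9->D; (1,3):dx=-9,dy=-2->C; (1,4):dx=-8,dy=-6->C; (1,5):dx=-1,dy=-3->C
  (1,6):dx=-7,dy=-8->C; (1,7):dx=-6,dy=+2->D; (2,3):dx=-10,dy=+7->D; (2,4):dx=-9,dy=+3->D
  (2,5):dx=-2,dy=+6->D; (2,6):dx=-8,dy=+1->D; (2,7):dx=-7,dy=+11->D; (3,4):dx=+1,dy=-4->D
  (3,5):dx=+8,dy=-1->D; (3,6):dx=+2,dy=-6->D; (3,7):dx=+3,dy=+4->C; (4,5):dx=+7,dy=+3->C
  (4,6):dx=+1,dy=-2->D; (4,7):dx=+2,dy=+8->C; (5,6):dx=-6,dy=-5->C; (5,7):dx=-5,dy=+5->D
  (6,7):dx=+1,dy=+10->C
Step 2: C = 9, D = 12, total pairs = 21.
Step 3: tau = (C - D)/(n(n-1)/2) = (9 - 12)/21 = -0.142857.
Step 4: Exact two-sided p-value (enumerate n! = 5040 permutations of y under H0): p = 0.772619.
Step 5: alpha = 0.1. fail to reject H0.

tau_b = -0.1429 (C=9, D=12), p = 0.772619, fail to reject H0.


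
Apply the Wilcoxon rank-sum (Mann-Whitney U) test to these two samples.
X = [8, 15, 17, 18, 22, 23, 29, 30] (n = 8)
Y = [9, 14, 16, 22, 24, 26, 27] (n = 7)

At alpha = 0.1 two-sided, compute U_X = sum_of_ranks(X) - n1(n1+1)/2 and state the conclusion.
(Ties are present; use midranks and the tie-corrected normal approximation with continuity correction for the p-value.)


Step 1: Combine and sort all 15 observations; assign midranks.
sorted (value, group): (8,X), (9,Y), (14,Y), (15,X), (16,Y), (17,X), (18,X), (22,X), (22,Y), (23,X), (24,Y), (26,Y), (27,Y), (29,X), (30,X)
ranks: 8->1, 9->2, 14->3, 15->4, 16->5, 17->6, 18->7, 22->8.5, 22->8.5, 23->10, 24->11, 26->12, 27->13, 29->14, 30->15
Step 2: Rank sum for X: R1 = 1 + 4 + 6 + 7 + 8.5 + 10 + 14 + 15 = 65.5.
Step 3: U_X = R1 - n1(n1+1)/2 = 65.5 - 8*9/2 = 65.5 - 36 = 29.5.
       U_Y = n1*n2 - U_X = 56 - 29.5 = 26.5.
Step 4: Ties are present, so use the tie-corrected normal approximation (with continuity correction) for the p-value.
Step 5: p-value = 0.907786; compare to alpha = 0.1. fail to reject H0.

U_X = 29.5, p = 0.907786, fail to reject H0 at alpha = 0.1.


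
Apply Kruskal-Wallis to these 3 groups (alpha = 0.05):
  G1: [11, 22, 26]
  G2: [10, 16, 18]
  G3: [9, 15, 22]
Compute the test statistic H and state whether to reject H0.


Step 1: Combine all N = 9 observations and assign midranks.
sorted (value, group, rank): (9,G3,1), (10,G2,2), (11,G1,3), (15,G3,4), (16,G2,5), (18,G2,6), (22,G1,7.5), (22,G3,7.5), (26,G1,9)
Step 2: Sum ranks within each group.
R_1 = 19.5 (n_1 = 3)
R_2 = 13 (n_2 = 3)
R_3 = 12.5 (n_3 = 3)
Step 3: H = 12/(N(N+1)) * sum(R_i^2/n_i) - 3(N+1)
     = 12/(9*10) * (19.5^2/3 + 13^2/3 + 12.5^2/3) - 3*10
     = 0.133333 * 235.167 - 30
     = 1.355556.
Step 4: Ties present; correction factor C = 1 - 6/(9^3 - 9) = 0.991667. Corrected H = 1.355556 / 0.991667 = 1.366947.
Step 5: Under H0, H ~ chi^2(2); p-value = 0.504860.
Step 6: alpha = 0.05. fail to reject H0.

H = 1.3669, df = 2, p = 0.504860, fail to reject H0.


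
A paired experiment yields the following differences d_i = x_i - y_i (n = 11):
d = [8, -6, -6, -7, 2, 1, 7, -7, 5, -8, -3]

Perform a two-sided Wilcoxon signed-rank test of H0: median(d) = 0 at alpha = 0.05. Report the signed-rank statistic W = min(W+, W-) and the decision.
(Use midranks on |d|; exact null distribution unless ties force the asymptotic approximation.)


Step 1: Drop any zero differences (none here) and take |d_i|.
|d| = [8, 6, 6, 7, 2, 1, 7, 7, 5, 8, 3]
Step 2: Midrank |d_i| (ties get averaged ranks).
ranks: |8|->10.5, |6|->5.5, |6|->5.5, |7|->8, |2|->2, |1|->1, |7|->8, |7|->8, |5|->4, |8|->10.5, |3|->3
Step 3: Attach original signs; sum ranks with positive sign and with negative sign.
W+ = 10.5 + 2 + 1 + 8 + 4 = 25.5
W- = 5.5 + 5.5 + 8 + 8 + 10.5 + 3 = 40.5
(Check: W+ + W- = 66 should equal n(n+1)/2 = 66.)
Step 4: Test statistic W = min(W+, W-) = 25.5.
Step 5: Ties in |d|, so use the tie-corrected normal approximation.
        E[W] = n(n+1)/4 = 11*12/4 = 33.
        Tie groups: |d|=6 (t=2), |d|=7 (t=3), |d|=8 (t=2); sum(t^3 - t) = 36.
        Var[W] = n(n+1)(2n+1)/24 - sum(t^3-t)/48 = 3036/24 - 36/48 = 125.75.
        z = (W - E[W]) / sqrt(Var[W]) = (25.5 - 33) / 11.2138 = -0.6688.
        Two-sided p = 2*Phi(z) = 0.503612.
Step 6: alpha = 0.05. fail to reject H0.

W+ = 25.5, W- = 40.5, W = min = 25.5, p = 0.503612, fail to reject H0.


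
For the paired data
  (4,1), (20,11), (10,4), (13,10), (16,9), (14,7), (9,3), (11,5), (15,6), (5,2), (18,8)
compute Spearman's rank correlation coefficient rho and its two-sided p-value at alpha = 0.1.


Step 1: Rank x and y separately (midranks; no ties here).
rank(x): 4->1, 20->11, 10->4, 13->6, 16->9, 14->7, 9->3, 11->5, 15->8, 5->2, 18->10
rank(y): 1->1, 11->11, 4->4, 10->10, 9->9, 7->7, 3->3, 5->5, 6->6, 2->2, 8->8
Step 2: d_i = R_x(i) - R_y(i); compute d_i^2.
  (1-1)^2=0, (11-11)^2=0, (4-4)^2=0, (6-10)^2=16, (9-9)^2=0, (7-7)^2=0, (3-3)^2=0, (5-5)^2=0, (8-6)^2=4, (2-2)^2=0, (10-8)^2=4
sum(d^2) = 24.
Step 3: rho = 1 - 6*24 / (11*(11^2 - 1)) = 1 - 144/1320 = 0.890909.
Step 4: Under H0, t = rho * sqrt((n-2)/(1-rho^2)) = 5.8847 ~ t(9).
Step 5: Two-sided p-value from the t-distribution with 9 df = 0.000233.
Step 6: alpha = 0.1. reject H0.

rho = 0.8909, p = 0.000233, reject H0 at alpha = 0.1.


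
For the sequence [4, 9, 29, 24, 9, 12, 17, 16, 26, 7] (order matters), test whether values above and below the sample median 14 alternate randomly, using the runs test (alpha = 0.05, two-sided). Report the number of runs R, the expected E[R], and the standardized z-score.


Step 1: Compute median = 14; label A = above, B = below.
Labels in order: BBAABBAAAB  (n_A = 5, n_B = 5)
Step 2: Count runs R = 5.
Step 3: Under H0 (random ordering), E[R] = 2*n_A*n_B/(n_A+n_B) + 1 = 2*5*5/10 + 1 = 6.0000.
        Var[R] = 2*n_A*n_B*(2*n_A*n_B - n_A - n_B) / ((n_A+n_B)^2 * (n_A+n_B-1)) = 2000/900 = 2.2222.
        SD[R] = 1.4907.
Step 4: Continuity-corrected z = (R + 0.5 - E[R]) / SD[R] = (5 + 0.5 - 6.0000) / 1.4907 = -0.3354.
Step 5: Two-sided p-value via normal approximation = 2*(1 - Phi(|z|)) = 0.737316.
Step 6: alpha = 0.05. fail to reject H0.

R = 5, z = -0.3354, p = 0.737316, fail to reject H0.


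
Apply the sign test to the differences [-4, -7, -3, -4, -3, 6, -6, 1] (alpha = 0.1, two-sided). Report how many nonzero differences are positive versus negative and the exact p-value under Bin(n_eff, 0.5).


Step 1: Discard zero differences. Original n = 8; n_eff = number of nonzero differences = 8.
Nonzero differences (with sign): -4, -7, -3, -4, -3, +6, -6, +1
Step 2: Count signs: positive = 2, negative = 6.
Step 3: Under H0: P(positive) = 0.5, so the number of positives S ~ Bin(8, 0.5).
Step 4: Two-sided exact p-value = sum of Bin(8,0.5) probabilities at or below the observed probability = 0.289062.
Step 5: alpha = 0.1. fail to reject H0.

n_eff = 8, pos = 2, neg = 6, p = 0.289062, fail to reject H0.


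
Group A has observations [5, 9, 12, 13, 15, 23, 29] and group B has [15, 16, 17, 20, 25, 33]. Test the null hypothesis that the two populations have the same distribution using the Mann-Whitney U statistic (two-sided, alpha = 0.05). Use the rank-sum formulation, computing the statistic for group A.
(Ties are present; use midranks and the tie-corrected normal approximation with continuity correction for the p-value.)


Step 1: Combine and sort all 13 observations; assign midranks.
sorted (value, group): (5,X), (9,X), (12,X), (13,X), (15,X), (15,Y), (16,Y), (17,Y), (20,Y), (23,X), (25,Y), (29,X), (33,Y)
ranks: 5->1, 9->2, 12->3, 13->4, 15->5.5, 15->5.5, 16->7, 17->8, 20->9, 23->10, 25->11, 29->12, 33->13
Step 2: Rank sum for X: R1 = 1 + 2 + 3 + 4 + 5.5 + 10 + 12 = 37.5.
Step 3: U_X = R1 - n1(n1+1)/2 = 37.5 - 7*8/2 = 37.5 - 28 = 9.5.
       U_Y = n1*n2 - U_X = 42 - 9.5 = 32.5.
Step 4: Ties are present, so use the tie-corrected normal approximation (with continuity correction) for the p-value.
Step 5: p-value = 0.115582; compare to alpha = 0.05. fail to reject H0.

U_X = 9.5, p = 0.115582, fail to reject H0 at alpha = 0.05.


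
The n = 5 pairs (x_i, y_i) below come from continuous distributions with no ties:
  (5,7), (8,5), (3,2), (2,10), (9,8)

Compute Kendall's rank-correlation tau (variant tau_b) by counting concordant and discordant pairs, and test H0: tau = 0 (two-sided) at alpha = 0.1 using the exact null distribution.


Step 1: Enumerate the 10 unordered pairs (i,j) with i<j and classify each by sign(x_j-x_i) * sign(y_j-y_i).
  (1,2):dx=+3,dy=-2->D; (1,3):dx=-2,dy=-5->C; (1,4):dx=-3,dy=+3->D; (1,5):dx=+4,dy=+1->C
  (2,3):dx=-5,dy=-3->C; (2,4):dx=-6,dy=+5->D; (2,5):dx=+1,dy=+3->C; (3,4):dx=-1,dy=+8->D
  (3,5):dx=+6,dy=+6->C; (4,5):dx=+7,dy=-2->D
Step 2: C = 5, D = 5, total pairs = 10.
Step 3: tau = (C - D)/(n(n-1)/2) = (5 - 5)/10 = 0.000000.
Step 4: Exact two-sided p-value (enumerate n! = 120 permutations of y under H0): p = 1.000000.
Step 5: alpha = 0.1. fail to reject H0.

tau_b = 0.0000 (C=5, D=5), p = 1.000000, fail to reject H0.


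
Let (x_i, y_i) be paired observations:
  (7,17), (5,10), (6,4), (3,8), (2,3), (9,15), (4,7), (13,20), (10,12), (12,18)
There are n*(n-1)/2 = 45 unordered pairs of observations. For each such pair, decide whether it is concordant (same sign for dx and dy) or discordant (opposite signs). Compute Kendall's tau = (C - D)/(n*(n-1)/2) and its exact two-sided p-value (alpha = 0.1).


Step 1: Enumerate the 45 unordered pairs (i,j) with i<j and classify each by sign(x_j-x_i) * sign(y_j-y_i).
  (1,2):dx=-2,dy=-7->C; (1,3):dx=-1,dy=-13->C; (1,4):dx=-4,dy=-9->C; (1,5):dx=-5,dy=-14->C
  (1,6):dx=+2,dy=-2->D; (1,7):dx=-3,dy=-10->C; (1,8):dx=+6,dy=+3->C; (1,9):dx=+3,dy=-5->D
  (1,10):dx=+5,dy=+1->C; (2,3):dx=+1,dy=-6->D; (2,4):dx=-2,dy=-2->C; (2,5):dx=-3,dy=-7->C
  (2,6):dx=+4,dy=+5->C; (2,7):dx=-1,dy=-3->C; (2,8):dx=+8,dy=+10->C; (2,9):dx=+5,dy=+2->C
  (2,10):dx=+7,dy=+8->C; (3,4):dx=-3,dy=+4->D; (3,5):dx=-4,dy=-1->C; (3,6):dx=+3,dy=+11->C
  (3,7):dx=-2,dy=+3->D; (3,8):dx=+7,dy=+16->C; (3,9):dx=+4,dy=+8->C; (3,10):dx=+6,dy=+14->C
  (4,5):dx=-1,dy=-5->C; (4,6):dx=+6,dy=+7->C; (4,7):dx=+1,dy=-1->D; (4,8):dx=+10,dy=+12->C
  (4,9):dx=+7,dy=+4->C; (4,10):dx=+9,dy=+10->C; (5,6):dx=+7,dy=+12->C; (5,7):dx=+2,dy=+4->C
  (5,8):dx=+11,dy=+17->C; (5,9):dx=+8,dy=+9->C; (5,10):dx=+10,dy=+15->C; (6,7):dx=-5,dy=-8->C
  (6,8):dx=+4,dy=+5->C; (6,9):dx=+1,dy=-3->D; (6,10):dx=+3,dy=+3->C; (7,8):dx=+9,dy=+13->C
  (7,9):dx=+6,dy=+5->C; (7,10):dx=+8,dy=+11->C; (8,9):dx=-3,dy=-8->C; (8,10):dx=-1,dy=-2->C
  (9,10):dx=+2,dy=+6->C
Step 2: C = 38, D = 7, total pairs = 45.
Step 3: tau = (C - D)/(n(n-1)/2) = (38 - 7)/45 = 0.688889.
Step 4: Exact two-sided p-value (enumerate n! = 3628800 permutations of y under H0): p = 0.004687.
Step 5: alpha = 0.1. reject H0.

tau_b = 0.6889 (C=38, D=7), p = 0.004687, reject H0.


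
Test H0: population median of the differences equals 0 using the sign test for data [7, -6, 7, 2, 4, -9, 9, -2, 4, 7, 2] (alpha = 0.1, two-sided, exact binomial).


Step 1: Discard zero differences. Original n = 11; n_eff = number of nonzero differences = 11.
Nonzero differences (with sign): +7, -6, +7, +2, +4, -9, +9, -2, +4, +7, +2
Step 2: Count signs: positive = 8, negative = 3.
Step 3: Under H0: P(positive) = 0.5, so the number of positives S ~ Bin(11, 0.5).
Step 4: Two-sided exact p-value = sum of Bin(11,0.5) probabilities at or below the observed probability = 0.226562.
Step 5: alpha = 0.1. fail to reject H0.

n_eff = 11, pos = 8, neg = 3, p = 0.226562, fail to reject H0.


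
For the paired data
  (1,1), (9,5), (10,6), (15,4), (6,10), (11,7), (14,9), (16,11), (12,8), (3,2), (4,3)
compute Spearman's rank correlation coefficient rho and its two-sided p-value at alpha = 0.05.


Step 1: Rank x and y separately (midranks; no ties here).
rank(x): 1->1, 9->5, 10->6, 15->10, 6->4, 11->7, 14->9, 16->11, 12->8, 3->2, 4->3
rank(y): 1->1, 5->5, 6->6, 4->4, 10->10, 7->7, 9->9, 11->11, 8->8, 2->2, 3->3
Step 2: d_i = R_x(i) - R_y(i); compute d_i^2.
  (1-1)^2=0, (5-5)^2=0, (6-6)^2=0, (10-4)^2=36, (4-10)^2=36, (7-7)^2=0, (9-9)^2=0, (11-11)^2=0, (8-8)^2=0, (2-2)^2=0, (3-3)^2=0
sum(d^2) = 72.
Step 3: rho = 1 - 6*72 / (11*(11^2 - 1)) = 1 - 432/1320 = 0.672727.
Step 4: Under H0, t = rho * sqrt((n-2)/(1-rho^2)) = 2.7277 ~ t(9).
Step 5: Two-sided p-value from the t-distribution with 9 df = 0.023313.
Step 6: alpha = 0.05. reject H0.

rho = 0.6727, p = 0.023313, reject H0 at alpha = 0.05.


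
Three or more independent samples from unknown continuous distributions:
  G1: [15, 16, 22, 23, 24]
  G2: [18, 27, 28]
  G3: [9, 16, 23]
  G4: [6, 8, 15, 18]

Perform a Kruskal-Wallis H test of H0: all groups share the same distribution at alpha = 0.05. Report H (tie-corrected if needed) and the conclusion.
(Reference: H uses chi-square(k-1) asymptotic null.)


Step 1: Combine all N = 15 observations and assign midranks.
sorted (value, group, rank): (6,G4,1), (8,G4,2), (9,G3,3), (15,G1,4.5), (15,G4,4.5), (16,G1,6.5), (16,G3,6.5), (18,G2,8.5), (18,G4,8.5), (22,G1,10), (23,G1,11.5), (23,G3,11.5), (24,G1,13), (27,G2,14), (28,G2,15)
Step 2: Sum ranks within each group.
R_1 = 45.5 (n_1 = 5)
R_2 = 37.5 (n_2 = 3)
R_3 = 21 (n_3 = 3)
R_4 = 16 (n_4 = 4)
Step 3: H = 12/(N(N+1)) * sum(R_i^2/n_i) - 3(N+1)
     = 12/(15*16) * (45.5^2/5 + 37.5^2/3 + 21^2/3 + 16^2/4) - 3*16
     = 0.050000 * 1093.8 - 48
     = 6.690000.
Step 4: Ties present; correction factor C = 1 - 24/(15^3 - 15) = 0.992857. Corrected H = 6.690000 / 0.992857 = 6.738129.
Step 5: Under H0, H ~ chi^2(3); p-value = 0.080730.
Step 6: alpha = 0.05. fail to reject H0.

H = 6.7381, df = 3, p = 0.080730, fail to reject H0.


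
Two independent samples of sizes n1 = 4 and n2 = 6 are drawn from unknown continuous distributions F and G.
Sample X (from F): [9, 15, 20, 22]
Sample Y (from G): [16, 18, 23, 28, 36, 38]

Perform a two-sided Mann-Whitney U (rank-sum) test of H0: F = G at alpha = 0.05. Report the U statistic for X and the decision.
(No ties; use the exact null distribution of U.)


Step 1: Combine and sort all 10 observations; assign midranks.
sorted (value, group): (9,X), (15,X), (16,Y), (18,Y), (20,X), (22,X), (23,Y), (28,Y), (36,Y), (38,Y)
ranks: 9->1, 15->2, 16->3, 18->4, 20->5, 22->6, 23->7, 28->8, 36->9, 38->10
Step 2: Rank sum for X: R1 = 1 + 2 + 5 + 6 = 14.
Step 3: U_X = R1 - n1(n1+1)/2 = 14 - 4*5/2 = 14 - 10 = 4.
       U_Y = n1*n2 - U_X = 24 - 4 = 20.
Step 4: No ties, so the exact null distribution of U (based on enumerating the C(10,4) = 210 equally likely rank assignments) gives the two-sided p-value.
Step 5: p-value = 0.114286; compare to alpha = 0.05. fail to reject H0.

U_X = 4, p = 0.114286, fail to reject H0 at alpha = 0.05.


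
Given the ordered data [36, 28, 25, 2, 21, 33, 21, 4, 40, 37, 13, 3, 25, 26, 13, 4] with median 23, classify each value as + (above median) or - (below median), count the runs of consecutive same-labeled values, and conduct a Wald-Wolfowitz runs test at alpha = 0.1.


Step 1: Compute median = 23; label A = above, B = below.
Labels in order: AAABBABBAABBAABB  (n_A = 8, n_B = 8)
Step 2: Count runs R = 8.
Step 3: Under H0 (random ordering), E[R] = 2*n_A*n_B/(n_A+n_B) + 1 = 2*8*8/16 + 1 = 9.0000.
        Var[R] = 2*n_A*n_B*(2*n_A*n_B - n_A - n_B) / ((n_A+n_B)^2 * (n_A+n_B-1)) = 14336/3840 = 3.7333.
        SD[R] = 1.9322.
Step 4: Continuity-corrected z = (R + 0.5 - E[R]) / SD[R] = (8 + 0.5 - 9.0000) / 1.9322 = -0.2588.
Step 5: Two-sided p-value via normal approximation = 2*(1 - Phi(|z|)) = 0.795809.
Step 6: alpha = 0.1. fail to reject H0.

R = 8, z = -0.2588, p = 0.795809, fail to reject H0.


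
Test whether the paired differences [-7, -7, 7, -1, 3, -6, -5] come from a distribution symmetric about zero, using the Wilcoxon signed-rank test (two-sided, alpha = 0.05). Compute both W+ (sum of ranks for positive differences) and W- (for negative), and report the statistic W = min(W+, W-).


Step 1: Drop any zero differences (none here) and take |d_i|.
|d| = [7, 7, 7, 1, 3, 6, 5]
Step 2: Midrank |d_i| (ties get averaged ranks).
ranks: |7|->6, |7|->6, |7|->6, |1|->1, |3|->2, |6|->4, |5|->3
Step 3: Attach original signs; sum ranks with positive sign and with negative sign.
W+ = 6 + 2 = 8
W- = 6 + 6 + 1 + 4 + 3 = 20
(Check: W+ + W- = 28 should equal n(n+1)/2 = 28.)
Step 4: Test statistic W = min(W+, W-) = 8.
Step 5: Ties in |d|, so use the tie-corrected normal approximation.
        E[W] = n(n+1)/4 = 7*8/4 = 14.
        Tie groups: |d|=7 (t=3); sum(t^3 - t) = 24.
        Var[W] = n(n+1)(2n+1)/24 - sum(t^3-t)/48 = 840/24 - 24/48 = 34.5.
        z = (W - E[W]) / sqrt(Var[W]) = (8 - 14) / 5.8737 = -1.0215.
        Two-sided p = 2*Phi(z) = 0.307014.
Step 6: alpha = 0.05. fail to reject H0.

W+ = 8, W- = 20, W = min = 8, p = 0.307014, fail to reject H0.


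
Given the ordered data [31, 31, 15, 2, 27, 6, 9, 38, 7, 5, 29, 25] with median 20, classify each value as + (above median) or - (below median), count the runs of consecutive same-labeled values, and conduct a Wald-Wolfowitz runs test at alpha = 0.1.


Step 1: Compute median = 20; label A = above, B = below.
Labels in order: AABBABBABBAA  (n_A = 6, n_B = 6)
Step 2: Count runs R = 7.
Step 3: Under H0 (random ordering), E[R] = 2*n_A*n_B/(n_A+n_B) + 1 = 2*6*6/12 + 1 = 7.0000.
        Var[R] = 2*n_A*n_B*(2*n_A*n_B - n_A - n_B) / ((n_A+n_B)^2 * (n_A+n_B-1)) = 4320/1584 = 2.7273.
        SD[R] = 1.6514.
Step 4: R = E[R], so z = 0 with no continuity correction.
Step 5: Two-sided p-value via normal approximation = 2*(1 - Phi(|z|)) = 1.000000.
Step 6: alpha = 0.1. fail to reject H0.

R = 7, z = 0.0000, p = 1.000000, fail to reject H0.


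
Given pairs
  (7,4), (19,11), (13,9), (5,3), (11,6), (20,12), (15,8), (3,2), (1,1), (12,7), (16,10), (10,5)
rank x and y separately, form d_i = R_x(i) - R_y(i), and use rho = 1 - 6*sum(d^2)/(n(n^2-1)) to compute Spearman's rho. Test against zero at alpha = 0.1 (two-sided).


Step 1: Rank x and y separately (midranks; no ties here).
rank(x): 7->4, 19->11, 13->8, 5->3, 11->6, 20->12, 15->9, 3->2, 1->1, 12->7, 16->10, 10->5
rank(y): 4->4, 11->11, 9->9, 3->3, 6->6, 12->12, 8->8, 2->2, 1->1, 7->7, 10->10, 5->5
Step 2: d_i = R_x(i) - R_y(i); compute d_i^2.
  (4-4)^2=0, (11-11)^2=0, (8-9)^2=1, (3-3)^2=0, (6-6)^2=0, (12-12)^2=0, (9-8)^2=1, (2-2)^2=0, (1-1)^2=0, (7-7)^2=0, (10-10)^2=0, (5-5)^2=0
sum(d^2) = 2.
Step 3: rho = 1 - 6*2 / (12*(12^2 - 1)) = 1 - 12/1716 = 0.993007.
Step 4: Under H0, t = rho * sqrt((n-2)/(1-rho^2)) = 26.5990 ~ t(10).
Step 5: Two-sided p-value from the t-distribution with 10 df = 0.000000.
Step 6: alpha = 0.1. reject H0.

rho = 0.9930, p = 0.000000, reject H0 at alpha = 0.1.


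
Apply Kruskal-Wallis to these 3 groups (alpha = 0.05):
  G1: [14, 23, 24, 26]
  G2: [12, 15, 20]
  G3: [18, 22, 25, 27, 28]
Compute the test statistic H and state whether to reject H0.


Step 1: Combine all N = 12 observations and assign midranks.
sorted (value, group, rank): (12,G2,1), (14,G1,2), (15,G2,3), (18,G3,4), (20,G2,5), (22,G3,6), (23,G1,7), (24,G1,8), (25,G3,9), (26,G1,10), (27,G3,11), (28,G3,12)
Step 2: Sum ranks within each group.
R_1 = 27 (n_1 = 4)
R_2 = 9 (n_2 = 3)
R_3 = 42 (n_3 = 5)
Step 3: H = 12/(N(N+1)) * sum(R_i^2/n_i) - 3(N+1)
     = 12/(12*13) * (27^2/4 + 9^2/3 + 42^2/5) - 3*13
     = 0.076923 * 562.05 - 39
     = 4.234615.
Step 4: No ties, so H is used without correction.
Step 5: Under H0, H ~ chi^2(2); p-value = 0.120355.
Step 6: alpha = 0.05. fail to reject H0.

H = 4.2346, df = 2, p = 0.120355, fail to reject H0.


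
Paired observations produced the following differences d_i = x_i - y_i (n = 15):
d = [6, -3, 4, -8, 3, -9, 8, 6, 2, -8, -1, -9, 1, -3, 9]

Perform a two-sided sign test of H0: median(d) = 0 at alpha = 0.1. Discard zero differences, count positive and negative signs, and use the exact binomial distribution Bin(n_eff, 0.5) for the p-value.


Step 1: Discard zero differences. Original n = 15; n_eff = number of nonzero differences = 15.
Nonzero differences (with sign): +6, -3, +4, -8, +3, -9, +8, +6, +2, -8, -1, -9, +1, -3, +9
Step 2: Count signs: positive = 8, negative = 7.
Step 3: Under H0: P(positive) = 0.5, so the number of positives S ~ Bin(15, 0.5).
Step 4: Two-sided exact p-value = sum of Bin(15,0.5) probabilities at or below the observed probability = 1.000000.
Step 5: alpha = 0.1. fail to reject H0.

n_eff = 15, pos = 8, neg = 7, p = 1.000000, fail to reject H0.


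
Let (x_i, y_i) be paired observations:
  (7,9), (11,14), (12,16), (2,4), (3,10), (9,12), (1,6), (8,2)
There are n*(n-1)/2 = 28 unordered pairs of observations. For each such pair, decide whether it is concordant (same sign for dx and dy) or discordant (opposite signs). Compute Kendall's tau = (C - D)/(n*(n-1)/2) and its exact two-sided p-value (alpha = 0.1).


Step 1: Enumerate the 28 unordered pairs (i,j) with i<j and classify each by sign(x_j-x_i) * sign(y_j-y_i).
  (1,2):dx=+4,dy=+5->C; (1,3):dx=+5,dy=+7->C; (1,4):dx=-5,dy=-5->C; (1,5):dx=-4,dy=+1->D
  (1,6):dx=+2,dy=+3->C; (1,7):dx=-6,dy=-3->C; (1,8):dx=+1,dy=-7->D; (2,3):dx=+1,dy=+2->C
  (2,4):dx=-9,dy=-10->C; (2,5):dx=-8,dy=-4->C; (2,6):dx=-2,dy=-2->C; (2,7):dx=-10,dy=-8->C
  (2,8):dx=-3,dy=-12->C; (3,4):dx=-10,dy=-12->C; (3,5):dx=-9,dy=-6->C; (3,6):dx=-3,dy=-4->C
  (3,7):dx=-11,dy=-10->C; (3,8):dx=-4,dy=-14->C; (4,5):dx=+1,dy=+6->C; (4,6):dx=+7,dy=+8->C
  (4,7):dx=-1,dy=+2->D; (4,8):dx=+6,dy=-2->D; (5,6):dx=+6,dy=+2->C; (5,7):dx=-2,dy=-4->C
  (5,8):dx=+5,dy=-8->D; (6,7):dx=-8,dy=-6->C; (6,8):dx=-1,dy=-10->C; (7,8):dx=+7,dy=-4->D
Step 2: C = 22, D = 6, total pairs = 28.
Step 3: tau = (C - D)/(n(n-1)/2) = (22 - 6)/28 = 0.571429.
Step 4: Exact two-sided p-value (enumerate n! = 40320 permutations of y under H0): p = 0.061012.
Step 5: alpha = 0.1. reject H0.

tau_b = 0.5714 (C=22, D=6), p = 0.061012, reject H0.


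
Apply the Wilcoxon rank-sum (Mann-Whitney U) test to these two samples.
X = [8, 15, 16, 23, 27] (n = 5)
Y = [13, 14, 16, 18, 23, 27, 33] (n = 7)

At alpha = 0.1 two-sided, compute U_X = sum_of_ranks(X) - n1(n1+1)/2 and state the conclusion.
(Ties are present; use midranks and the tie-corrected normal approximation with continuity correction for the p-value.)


Step 1: Combine and sort all 12 observations; assign midranks.
sorted (value, group): (8,X), (13,Y), (14,Y), (15,X), (16,X), (16,Y), (18,Y), (23,X), (23,Y), (27,X), (27,Y), (33,Y)
ranks: 8->1, 13->2, 14->3, 15->4, 16->5.5, 16->5.5, 18->7, 23->8.5, 23->8.5, 27->10.5, 27->10.5, 33->12
Step 2: Rank sum for X: R1 = 1 + 4 + 5.5 + 8.5 + 10.5 = 29.5.
Step 3: U_X = R1 - n1(n1+1)/2 = 29.5 - 5*6/2 = 29.5 - 15 = 14.5.
       U_Y = n1*n2 - U_X = 35 - 14.5 = 20.5.
Step 4: Ties are present, so use the tie-corrected normal approximation (with continuity correction) for the p-value.
Step 5: p-value = 0.683167; compare to alpha = 0.1. fail to reject H0.

U_X = 14.5, p = 0.683167, fail to reject H0 at alpha = 0.1.


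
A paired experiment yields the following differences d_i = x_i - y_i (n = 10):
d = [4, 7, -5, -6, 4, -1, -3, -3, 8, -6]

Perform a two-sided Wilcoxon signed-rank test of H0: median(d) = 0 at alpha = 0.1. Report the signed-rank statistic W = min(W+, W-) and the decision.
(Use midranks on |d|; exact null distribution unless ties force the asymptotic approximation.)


Step 1: Drop any zero differences (none here) and take |d_i|.
|d| = [4, 7, 5, 6, 4, 1, 3, 3, 8, 6]
Step 2: Midrank |d_i| (ties get averaged ranks).
ranks: |4|->4.5, |7|->9, |5|->6, |6|->7.5, |4|->4.5, |1|->1, |3|->2.5, |3|->2.5, |8|->10, |6|->7.5
Step 3: Attach original signs; sum ranks with positive sign and with negative sign.
W+ = 4.5 + 9 + 4.5 + 10 = 28
W- = 6 + 7.5 + 1 + 2.5 + 2.5 + 7.5 = 27
(Check: W+ + W- = 55 should equal n(n+1)/2 = 55.)
Step 4: Test statistic W = min(W+, W-) = 27.
Step 5: Ties in |d|, so use the tie-corrected normal approximation.
        E[W] = n(n+1)/4 = 10*11/4 = 27.5.
        Tie groups: |d|=3 (t=2), |d|=4 (t=2), |d|=6 (t=2); sum(t^3 - t) = 18.
        Var[W] = n(n+1)(2n+1)/24 - sum(t^3-t)/48 = 2310/24 - 18/48 = 95.875.
        z = (W - E[W]) / sqrt(Var[W]) = (27 - 27.5) / 9.7916 = -0.0511.
        Two-sided p = 2*Phi(z) = 0.959274.
Step 6: alpha = 0.1. fail to reject H0.

W+ = 28, W- = 27, W = min = 27, p = 0.959274, fail to reject H0.


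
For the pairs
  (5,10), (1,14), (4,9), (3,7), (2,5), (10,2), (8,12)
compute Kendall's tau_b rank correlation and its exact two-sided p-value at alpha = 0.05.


Step 1: Enumerate the 21 unordered pairs (i,j) with i<j and classify each by sign(x_j-x_i) * sign(y_j-y_i).
  (1,2):dx=-4,dy=+4->D; (1,3):dx=-1,dy=-1->C; (1,4):dx=-2,dy=-3->C; (1,5):dx=-3,dy=-5->C
  (1,6):dx=+5,dy=-8->D; (1,7):dx=+3,dy=+2->C; (2,3):dx=+3,dy=-5->D; (2,4):dx=+2,dy=-7->D
  (2,5):dx=+1,dy=-9->D; (2,6):dx=+9,dy=-12->D; (2,7):dx=+7,dy=-2->D; (3,4):dx=-1,dy=-2->C
  (3,5):dx=-2,dy=-4->C; (3,6):dx=+6,dy=-7->D; (3,7):dx=+4,dy=+3->C; (4,5):dx=-1,dy=-2->C
  (4,6):dx=+7,dy=-5->D; (4,7):dx=+5,dy=+5->C; (5,6):dx=+8,dy=-3->D; (5,7):dx=+6,dy=+7->C
  (6,7):dx=-2,dy=+10->D
Step 2: C = 10, D = 11, total pairs = 21.
Step 3: tau = (C - D)/(n(n-1)/2) = (10 - 11)/21 = -0.047619.
Step 4: Exact two-sided p-value (enumerate n! = 5040 permutations of y under H0): p = 1.000000.
Step 5: alpha = 0.05. fail to reject H0.

tau_b = -0.0476 (C=10, D=11), p = 1.000000, fail to reject H0.


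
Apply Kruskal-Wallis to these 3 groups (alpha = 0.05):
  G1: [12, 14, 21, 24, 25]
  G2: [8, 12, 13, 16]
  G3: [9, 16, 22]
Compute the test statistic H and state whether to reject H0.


Step 1: Combine all N = 12 observations and assign midranks.
sorted (value, group, rank): (8,G2,1), (9,G3,2), (12,G1,3.5), (12,G2,3.5), (13,G2,5), (14,G1,6), (16,G2,7.5), (16,G3,7.5), (21,G1,9), (22,G3,10), (24,G1,11), (25,G1,12)
Step 2: Sum ranks within each group.
R_1 = 41.5 (n_1 = 5)
R_2 = 17 (n_2 = 4)
R_3 = 19.5 (n_3 = 3)
Step 3: H = 12/(N(N+1)) * sum(R_i^2/n_i) - 3(N+1)
     = 12/(12*13) * (41.5^2/5 + 17^2/4 + 19.5^2/3) - 3*13
     = 0.076923 * 543.45 - 39
     = 2.803846.
Step 4: Ties present; correction factor C = 1 - 12/(12^3 - 12) = 0.993007. Corrected H = 2.803846 / 0.993007 = 2.823592.
Step 5: Under H0, H ~ chi^2(2); p-value = 0.243705.
Step 6: alpha = 0.05. fail to reject H0.

H = 2.8236, df = 2, p = 0.243705, fail to reject H0.


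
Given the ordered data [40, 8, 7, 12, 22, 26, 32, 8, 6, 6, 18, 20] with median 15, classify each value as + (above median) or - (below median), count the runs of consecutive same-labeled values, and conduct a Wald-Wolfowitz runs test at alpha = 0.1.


Step 1: Compute median = 15; label A = above, B = below.
Labels in order: ABBBAAABBBAA  (n_A = 6, n_B = 6)
Step 2: Count runs R = 5.
Step 3: Under H0 (random ordering), E[R] = 2*n_A*n_B/(n_A+n_B) + 1 = 2*6*6/12 + 1 = 7.0000.
        Var[R] = 2*n_A*n_B*(2*n_A*n_B - n_A - n_B) / ((n_A+n_B)^2 * (n_A+n_B-1)) = 4320/1584 = 2.7273.
        SD[R] = 1.6514.
Step 4: Continuity-corrected z = (R + 0.5 - E[R]) / SD[R] = (5 + 0.5 - 7.0000) / 1.6514 = -0.9083.
Step 5: Two-sided p-value via normal approximation = 2*(1 - Phi(|z|)) = 0.363722.
Step 6: alpha = 0.1. fail to reject H0.

R = 5, z = -0.9083, p = 0.363722, fail to reject H0.


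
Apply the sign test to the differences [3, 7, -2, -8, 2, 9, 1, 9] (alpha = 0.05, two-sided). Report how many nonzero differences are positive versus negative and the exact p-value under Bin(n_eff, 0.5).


Step 1: Discard zero differences. Original n = 8; n_eff = number of nonzero differences = 8.
Nonzero differences (with sign): +3, +7, -2, -8, +2, +9, +1, +9
Step 2: Count signs: positive = 6, negative = 2.
Step 3: Under H0: P(positive) = 0.5, so the number of positives S ~ Bin(8, 0.5).
Step 4: Two-sided exact p-value = sum of Bin(8,0.5) probabilities at or below the observed probability = 0.289062.
Step 5: alpha = 0.05. fail to reject H0.

n_eff = 8, pos = 6, neg = 2, p = 0.289062, fail to reject H0.


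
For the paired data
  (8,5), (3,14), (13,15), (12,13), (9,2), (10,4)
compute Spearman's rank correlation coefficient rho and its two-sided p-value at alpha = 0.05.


Step 1: Rank x and y separately (midranks; no ties here).
rank(x): 8->2, 3->1, 13->6, 12->5, 9->3, 10->4
rank(y): 5->3, 14->5, 15->6, 13->4, 2->1, 4->2
Step 2: d_i = R_x(i) - R_y(i); compute d_i^2.
  (2-3)^2=1, (1-5)^2=16, (6-6)^2=0, (5-4)^2=1, (3-1)^2=4, (4-2)^2=4
sum(d^2) = 26.
Step 3: rho = 1 - 6*26 / (6*(6^2 - 1)) = 1 - 156/210 = 0.257143.
Step 4: Under H0, t = rho * sqrt((n-2)/(1-rho^2)) = 0.5322 ~ t(4).
Step 5: Two-sided p-value from the t-distribution with 4 df = 0.622787.
Step 6: alpha = 0.05. fail to reject H0.

rho = 0.2571, p = 0.622787, fail to reject H0 at alpha = 0.05.
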